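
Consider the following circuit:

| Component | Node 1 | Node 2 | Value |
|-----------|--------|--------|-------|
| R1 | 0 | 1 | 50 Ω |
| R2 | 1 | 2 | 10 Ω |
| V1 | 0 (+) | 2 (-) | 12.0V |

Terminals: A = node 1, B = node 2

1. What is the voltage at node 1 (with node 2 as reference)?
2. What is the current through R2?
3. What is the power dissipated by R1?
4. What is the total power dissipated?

Nodal analysis, taking node 2 as the 0 V reference.
Source V1 fixes V_0 = 12 V.
KCL at each unknown node (sum of currents leaving = 0; resistances in Ω):
  Node 1: (V_1 - 12)/50 + (V_1 - 0)/10 = 0
Collecting terms: 0.12 × V_1 = 0.24  =>  V_1 = 2 V
Part 1:
  Read off the nodal solution: V_1 = 2 V
Part 2:
  I_R2 = (V_1 - V_2)/R2 = (2 - 0)/10 = 0.2 A
  Magnitude: I_R2 = 0.2 A
Part 3:
  I_R1 = (V_0 - V_1)/R1 = (12 - 2)/50 = 0.2 A
  P_R1 = I_R1² × R1 = (0.2)² × 50 = 2 W
Part 4:
  Power in each resistor, P = (ΔV)²/R:
    P_R1 = (12 - 2)²/50 = 2 W
    P_R2 = (2 - 0)²/10 = 0.4 W
  P_total = P_R1 + P_R2 = 2.4 W

Final answers:
1. V_1 = 2 V
2. I_R2 = 0.2 A
3. P_R1 = 2 W
4. P_total = 2.4 W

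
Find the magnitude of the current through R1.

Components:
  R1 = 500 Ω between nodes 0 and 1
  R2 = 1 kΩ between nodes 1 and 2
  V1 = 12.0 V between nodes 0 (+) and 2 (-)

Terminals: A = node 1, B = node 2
Nodal analysis, taking node 2 as the 0 V reference.
Source V1 fixes V_0 = 12 V.
KCL at each unknown node (sum of currents leaving = 0; resistances in Ω):
  Node 1: (V_1 - 12)/500 + (V_1 - 0)/1000 = 0
Collecting terms: 0.003 × V_1 = 0.024  =>  V_1 = 8 V
I_R1 = (V_0 - V_1)/R1 = (12 - 8)/500 = 0.008 A
|I_R1| = 0.008 A

Final answer: |I_R1| = 0.008 A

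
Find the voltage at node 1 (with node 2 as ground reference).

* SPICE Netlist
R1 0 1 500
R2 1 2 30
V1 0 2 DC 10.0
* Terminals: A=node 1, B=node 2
Nodal analysis, taking node 2 as the 0 V reference.
Source V1 fixes V_0 = 10 V.
KCL at each unknown node (sum of currents leaving = 0; resistances in Ω):
  Node 1: (V_1 - 10)/500 + (V_1 - 0)/30 = 0
Collecting terms: 0.03533 × V_1 = 0.02  =>  V_1 = 0.566 V
The requested potential is V_1 = 0.566 V.

Final answer: V_1 = 0.566 V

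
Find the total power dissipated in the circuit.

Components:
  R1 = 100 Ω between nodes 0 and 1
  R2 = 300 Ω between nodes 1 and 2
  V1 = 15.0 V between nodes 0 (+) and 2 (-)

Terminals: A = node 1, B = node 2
Nodal analysis, taking node 2 as the 0 V reference.
Source V1 fixes V_0 = 15 V.
KCL at each unknown node (sum of currents leaving = 0; resistances in Ω):
  Node 1: (V_1 - 15)/100 + (V_1 - 0)/300 = 0
Collecting terms: 0.01333 × V_1 = 0.15  =>  V_1 = 11.25 V
Power in each resistor, P = (ΔV)²/R:
  P_R1 = (15 - 11.25)²/100 = 0.1406 W
  P_R2 = (11.25 - 0)²/300 = 0.4219 W
P_total = P_R1 + P_R2 = 0.5625 W

Final answer: 0.5625 W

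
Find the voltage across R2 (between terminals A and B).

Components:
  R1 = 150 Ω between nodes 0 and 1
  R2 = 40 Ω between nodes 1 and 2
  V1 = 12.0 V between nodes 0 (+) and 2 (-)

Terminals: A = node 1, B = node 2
R1 and R2 are in series across V1 (node 0 → node 1 → node 2), and the output A–B is taken across R2, so this is a voltage divider.
Series current: I = V1/(R1 + R2) = 12/(150 + 40) = 12/190 = 0.06316 A
V_R2 = I × R2 = V1 × R2/(R1 + R2) = 12 × 40/190 = 2.526 V

Final answer: 2.526 V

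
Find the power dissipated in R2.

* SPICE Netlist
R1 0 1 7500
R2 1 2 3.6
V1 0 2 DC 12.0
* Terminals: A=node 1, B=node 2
Nodal analysis, taking node 2 as the 0 V reference.
Source V1 fixes V_0 = 12 V.
KCL at each unknown node (sum of currents leaving = 0; resistances in Ω):
  Node 1: (V_1 - 12)/7500 + (V_1 - 0)/3.6 = 0
Collecting terms: 0.2779 × V_1 = 0.0016  =>  V_1 = 0.005757 V
I_R2 = (V_1 - V_2)/R2 = (0.005757 - 0)/3.6 = 0.001599 A
P_R2 = I_R2² × R2 = (0.001599)² × 3.6 = 0.000009207 W

Final answer: 9.207e-06 W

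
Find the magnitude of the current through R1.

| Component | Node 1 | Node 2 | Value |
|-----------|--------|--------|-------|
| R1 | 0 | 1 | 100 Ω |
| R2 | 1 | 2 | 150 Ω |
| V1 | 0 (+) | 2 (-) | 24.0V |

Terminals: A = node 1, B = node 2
Nodal analysis, taking node 2 as the 0 V reference.
Source V1 fixes V_0 = 24 V.
KCL at each unknown node (sum of currents leaving = 0; resistances in Ω):
  Node 1: (V_1 - 24)/100 + (V_1 - 0)/150 = 0
Collecting terms: 0.01667 × V_1 = 0.24  =>  V_1 = 14.4 V
I_R1 = (V_0 - V_1)/R1 = (24 - 14.4)/100 = 0.096 A
|I_R1| = 0.096 A

Final answer: |I_R1| = 0.096 A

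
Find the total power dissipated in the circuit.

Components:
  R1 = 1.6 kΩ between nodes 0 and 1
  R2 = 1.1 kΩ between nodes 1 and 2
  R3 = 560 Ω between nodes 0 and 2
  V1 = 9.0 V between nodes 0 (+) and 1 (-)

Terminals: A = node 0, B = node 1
Nodal analysis, taking node 1 as the 0 V reference.
Source V1 fixes V_0 = 9 V.
KCL at each unknown node (sum of currents leaving = 0; resistances in Ω):
  Node 2: (V_2 - 0)/1100 + (V_2 - 9)/560 = 0
Collecting terms: 0.002695 × V_2 = 0.01607  =>  V_2 = 5.964 V
Power in each resistor, P = (ΔV)²/R:
  P_R1 = (9 - 0)²/1600 = 0.05063 W
  P_R2 = (0 - 5.964)²/1100 = 0.03233 W
  P_R3 = (9 - 5.964)²/560 = 0.01646 W
P_total = P_R1 + P_R2 + P_R3 = 0.09942 W

Final answer: 0.09942 W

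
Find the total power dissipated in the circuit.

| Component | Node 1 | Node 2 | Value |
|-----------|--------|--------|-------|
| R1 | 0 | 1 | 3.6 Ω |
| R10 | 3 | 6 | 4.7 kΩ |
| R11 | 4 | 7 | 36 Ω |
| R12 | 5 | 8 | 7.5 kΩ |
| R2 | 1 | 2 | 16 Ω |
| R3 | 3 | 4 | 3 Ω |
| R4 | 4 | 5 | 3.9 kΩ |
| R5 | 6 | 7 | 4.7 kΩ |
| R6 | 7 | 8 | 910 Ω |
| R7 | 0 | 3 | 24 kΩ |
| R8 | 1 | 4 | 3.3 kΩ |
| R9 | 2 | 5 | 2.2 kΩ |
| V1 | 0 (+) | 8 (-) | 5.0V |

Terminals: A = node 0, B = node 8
Nodal analysis, taking node 8 as the 0 V reference.
Source V1 fixes V_0 = 5 V.
KCL at each unknown node (sum of currents leaving = 0; resistances in Ω):
  Node 1: (V_1 - 5)/3.6 + (V_1 - V_2)/16 + (V_1 - V_4)/3300 = 0
  Node 2: (V_2 - V_1)/16 + (V_2 - V_5)/2200 = 0
  Node 3: (V_3 - V_4)/3 + (V_3 - 5)/24000 + (V_3 - V_6)/4700 = 0
  Node 4: (V_4 - V_3)/3 + (V_4 - V_5)/3900 + (V_4 - V_1)/3300 + (V_4 - V_7)/36 = 0
  Node 5: (V_5 - V_4)/3900 + (V_5 - V_2)/2200 + (V_5 - 0)/7500 = 0
  Node 6: (V_6 - V_7)/4700 + (V_6 - V_3)/4700 = 0
  Node 7: (V_7 - V_6)/4700 + (V_7 - 0)/910 + (V_7 - V_4)/36 = 0
Collecting terms (coefficients in siemens):
  0.3406·V_1 - 0.0625·V_2 - 0.000303·V_4 = 1.389
  0.06295·V_2 - 0.0625·V_1 - 0.0004545·V_5 = 0
  0.3336·V_3 - 0.3333·V_4 - 0.0002128·V_6 = 0.0002083
  0.3617·V_4 - 0.000303·V_1 - 0.3333·V_3 - 0.0002564·V_5 - 0.02778·V_7 = 0
  0.0008443·V_5 - 0.0004545·V_2 - 0.0002564·V_4 = 0
  0.0004255·V_6 - 0.0002128·V_3 - 0.0002128·V_7 = 0
  0.02909·V_7 - 0.02778·V_4 - 0.0002128·V_6 = 0
Solving these 7 simultaneous equations (Gaussian elimination) gives:
  V_1 = 4.993 V, V_2 = 4.98 V, V_3 = 1.525 V, V_4 = 1.524 V
  V_5 = 3.144 V, V_6 = 1.495 V, V_7 = 1.466 V
Power in each resistor, P = (ΔV)²/R:
  P_R1 = (5 - 4.993)²/3.6 = 0.0000128 W
  P_R2 = (4.993 - 4.98)²/16 = 0.00001114 W
  P_R3 = (1.525 - 1.524)²/3 = 0.00000005765 W
  P_R4 = (1.524 - 3.144)²/3900 = 0.0006727 W
  P_R5 = (1.495 - 1.466)²/4700 = 0.0000001802 W
  P_R6 = (1.466 - 0)²/910 = 0.002363 W
  P_R7 = (5 - 1.525)²/24000 = 0.0005033 W
  P_R8 = (4.993 - 1.524)²/3300 = 0.003647 W
  P_R9 = (4.98 - 3.144)²/2200 = 0.001532 W
  P_R10 = (1.525 - 1.495)²/4700 = 0.0000001802 W
  P_R11 = (1.524 - 1.466)²/36 = 0.00009276 W
  P_R12 = (3.144 - 0)²/7500 = 0.001318 W
P_total = P_R1 + P_R2 + P_R3 + P_R4 + P_R5 + P_R6 + P_R7 + P_R8 + P_R9 + P_R10 + P_R11 + P_R12 = 0.01015 W

Final answer: 0.01015 W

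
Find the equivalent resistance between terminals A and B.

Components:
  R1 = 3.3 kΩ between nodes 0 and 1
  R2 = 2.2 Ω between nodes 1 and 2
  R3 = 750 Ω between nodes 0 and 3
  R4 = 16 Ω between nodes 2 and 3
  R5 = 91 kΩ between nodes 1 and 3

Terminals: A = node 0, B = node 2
The network is not a plain series/parallel combination. Inject a 1 A test current into terminal A (node 0) and return it from terminal B (node 2); then R_eq = V_A / (1 A).
Nodal analysis, taking node 2 as the 0 V reference.
Current source I_test pushes 1 A into node 0 and draws it out of node 2.
KCL at each unknown node (sum of currents leaving = 0; resistances in Ω):
  Node 0: (V_0 - V_1)/3300 + (V_0 - V_3)/750 - 1 = 0
  Node 1: (V_1 - V_0)/3300 + (V_1 - 0)/2.2 + (V_1 - V_3)/91000 = 0
  Node 3: (V_3 - V_0)/750 + (V_3 - V_1)/91000 + (V_3 - 0)/16 = 0
Collecting terms (coefficients in siemens):
  0.001636·V_0 - 0.000303·V_1 - 0.001333·V_3 = 1
  0.4549·V_1 - 0.000303·V_0 - 0.00001099·V_3 = 0
  0.06384·V_3 - 0.001333·V_0 - 0.00001099·V_1 = 0
Solving these 3 simultaneous equations (Gaussian elimination) gives:
  V_0 = 621.8 V, V_1 = 0.4145 V, V_3 = 12.99 V
R_eq = V_0 / 1 A = 621.8 Ω

Final answer: 621.8 Ω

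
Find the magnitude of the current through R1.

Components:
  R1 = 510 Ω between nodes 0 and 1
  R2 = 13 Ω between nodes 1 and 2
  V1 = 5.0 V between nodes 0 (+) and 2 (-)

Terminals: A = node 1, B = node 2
Nodal analysis, taking node 2 as the 0 V reference.
Source V1 fixes V_0 = 5 V.
KCL at each unknown node (sum of currents leaving = 0; resistances in Ω):
  Node 1: (V_1 - 5)/510 + (V_1 - 0)/13 = 0
Collecting terms: 0.07888 × V_1 = 0.009804  =>  V_1 = 0.1243 V
I_R1 = (V_0 - V_1)/R1 = (5 - 0.1243)/510 = 0.00956 A
|I_R1| = 0.00956 A

Final answer: |I_R1| = 0.00956 A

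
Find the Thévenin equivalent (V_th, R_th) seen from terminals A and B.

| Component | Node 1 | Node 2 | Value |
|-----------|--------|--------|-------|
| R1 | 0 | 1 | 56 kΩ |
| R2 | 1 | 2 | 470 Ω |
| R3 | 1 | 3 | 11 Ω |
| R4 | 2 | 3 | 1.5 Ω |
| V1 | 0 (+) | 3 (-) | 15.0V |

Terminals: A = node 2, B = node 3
Step 1 — V_th is the open-circuit voltage V_A - V_B (nothing connected across the terminals).
Nodal analysis, taking node 3 as the 0 V reference.
Source V1 fixes V_0 = 15 V.
KCL at each unknown node (sum of currents leaving = 0; resistances in Ω):
  Node 1: (V_1 - 15)/56000 + (V_1 - V_2)/470 + (V_1 - 0)/11 = 0
  Node 2: (V_2 - V_1)/470 + (V_2 - 0)/1.5 = 0
Collecting terms (coefficients in siemens):
  0.09305·V_1 - 0.002128·V_2 = 0.0002679
  0.6688·V_2 - 0.002128·V_1 = 0
Determinant D = (0.09305)(0.6688) - (-0.002128)(-0.002128) = 0.06223
V_1 = [(0.0002679)(0.6688) - (-0.002128)(0)]/D = 0.002879 V
V_2 = [(0.09305)(0) - (0.0002679)(-0.002128)]/D = 0.000009158 V
V_th = V_2 - V_3 = 0.000009158 - 0 = 0.000009158 V
Step 2 — R_th: zero the source — replace V1 by a short circuit (node 3 merges into node 0) — and find the resistance seen between A (node 2) and B (node 0).
Reduce the network between node 2 (A) and node 0 (B) by series/parallel combination:
  Rp1 = R1 ‖ R3 (parallel, both between nodes 0 and 1) = 1/(1/56000 + 1/11) = 11 Ω
  Rs1 = R2 + Rp1 (series, joined only at node 1) = 470 + 11 = 481 Ω
  Rp2 = R4 ‖ Rs1 (parallel, both between nodes 0 and 2) = 1/(1/1.5 + 1/481) = 1.495 Ω
R_th = 1.495 Ω

Final answer: V_th = 9.158e-06 V, R_th = 1.495 Ω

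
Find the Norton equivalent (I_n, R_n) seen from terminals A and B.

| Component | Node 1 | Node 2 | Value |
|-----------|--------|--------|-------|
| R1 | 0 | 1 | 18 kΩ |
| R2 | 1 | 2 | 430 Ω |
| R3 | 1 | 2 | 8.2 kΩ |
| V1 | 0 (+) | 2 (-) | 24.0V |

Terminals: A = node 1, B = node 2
Find the Thévenin equivalent first; then I_n = V_th/R_th and R_n = R_th.
Step 1 — V_th is the open-circuit voltage V_A - V_B (nothing connected across the terminals).
Nodal analysis, taking node 2 as the 0 V reference.
Source V1 fixes V_0 = 24 V.
KCL at each unknown node (sum of currents leaving = 0; resistances in Ω):
  Node 1: (V_1 - 24)/18000 + (V_1 - 0)/430 + (V_1 - 0)/8200 = 0
Collecting terms: 0.002503 × V_1 = 0.001333  =>  V_1 = 0.5327 V
V_th = V_1 - V_2 = 0.5327 - 0 = 0.5327 V
Step 2 — R_th: zero the source — replace V1 by a short circuit (node 2 merges into node 0) — and find the resistance seen between A (node 1) and B (node 0).
Reduce the network between node 1 (A) and node 0 (B) by series/parallel combination:
  Rp1 = R1 ‖ R2 ‖ R3 (parallel, all between nodes 0 and 1) = 1/(1/18000 + 1/430 + 1/8200) = 399.5 Ω
R_th = 399.5 Ω
I_n = V_th/R_th = 0.5327/399.5 = 0.001333 A, and R_n = R_th = 399.5 Ω

Final answer: I_n = 0.001333 A, R_n = 399.5 Ω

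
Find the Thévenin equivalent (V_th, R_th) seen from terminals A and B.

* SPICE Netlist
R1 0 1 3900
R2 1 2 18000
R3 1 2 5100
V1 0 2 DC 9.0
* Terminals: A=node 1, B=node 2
Step 1 — V_th is the open-circuit voltage V_A - V_B (nothing connected across the terminals).
Nodal analysis, taking node 2 as the 0 V reference.
Source V1 fixes V_0 = 9 V.
KCL at each unknown node (sum of currents leaving = 0; resistances in Ω):
  Node 1: (V_1 - 9)/3900 + (V_1 - 0)/18000 + (V_1 - 0)/5100 = 0
Collecting terms: 0.000508 × V_1 = 0.002308  =>  V_1 = 4.542 V
V_th = V_1 - V_2 = 4.542 - 0 = 4.542 V
Step 2 — R_th: zero the source — replace V1 by a short circuit (node 2 merges into node 0) — and find the resistance seen between A (node 1) and B (node 0).
Reduce the network between node 1 (A) and node 0 (B) by series/parallel combination:
  Rp1 = R1 ‖ R2 ‖ R3 (parallel, all between nodes 0 and 1) = 1/(1/3900 + 1/18000 + 1/5100) = 1968 Ω
R_th = 1.968 kΩ

Final answer: V_th = 4.542 V, R_th = 1.968 kΩ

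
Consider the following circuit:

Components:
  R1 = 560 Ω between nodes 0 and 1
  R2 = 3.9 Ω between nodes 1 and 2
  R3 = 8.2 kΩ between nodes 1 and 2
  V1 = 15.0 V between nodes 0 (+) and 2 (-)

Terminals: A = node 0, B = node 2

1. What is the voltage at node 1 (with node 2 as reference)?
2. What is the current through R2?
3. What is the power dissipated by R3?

Nodal analysis, taking node 2 as the 0 V reference.
Source V1 fixes V_0 = 15 V.
KCL at each unknown node (sum of currents leaving = 0; resistances in Ω):
  Node 1: (V_1 - 15)/560 + (V_1 - 0)/3.9 + (V_1 - 0)/8200 = 0
Collecting terms: 0.2583 × V_1 = 0.02679  =>  V_1 = 0.1037 V
Part 1:
  Read off the nodal solution: V_1 = 0.1037 V
Part 2:
  I_R2 = (V_1 - V_2)/R2 = (0.1037 - 0)/3.9 = 0.02659 A
  Magnitude: I_R2 = 0.02659 A
Part 3:
  I_R3 = (V_1 - V_2)/R3 = (0.1037 - 0)/8200 = 0.00001265 A
  P_R3 = I_R3² × R3 = (0.00001265)² × 8200 = 0.000001311 W

Final answers:
1. V_1 = 0.1037 V
2. I_R2 = 0.02659 A
3. P_R3 = 1.311e-06 W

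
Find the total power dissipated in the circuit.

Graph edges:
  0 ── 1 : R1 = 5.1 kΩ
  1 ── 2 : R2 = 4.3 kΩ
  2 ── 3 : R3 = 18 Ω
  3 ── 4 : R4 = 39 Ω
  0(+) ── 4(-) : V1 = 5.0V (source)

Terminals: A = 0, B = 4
Nodal analysis, taking node 4 as the 0 V reference.
Source V1 fixes V_0 = 5 V.
KCL at each unknown node (sum of currents leaving = 0; resistances in Ω):
  Node 1: (V_1 - 5)/5100 + (V_1 - V_2)/4300 = 0
  Node 2: (V_2 - V_1)/4300 + (V_2 - V_3)/18 = 0
  Node 3: (V_3 - V_2)/18 + (V_3 - 0)/39 = 0
Collecting terms (coefficients in siemens):
  0.0004286·V_1 - 0.0002326·V_2 = 0.0009804
  0.05579·V_2 - 0.0002326·V_1 - 0.05556·V_3 = 0
  0.0812·V_3 - 0.05556·V_2 = 0
Solving these 3 simultaneous equations (Gaussian elimination) gives:
  V_1 = 2.304 V, V_2 = 0.03014 V, V_3 = 0.02062 V
Power in each resistor, P = (ΔV)²/R:
  P_R1 = (5 - 2.304)²/5100 = 0.001426 W
  P_R2 = (2.304 - 0.03014)²/4300 = 0.001202 W
  P_R3 = (0.03014 - 0.02062)²/18 = 0.000005032 W
  P_R4 = (0.02062 - 0)²/39 = 0.0000109 W
P_total = P_R1 + P_R2 + P_R3 + P_R4 = 0.002644 W

Final answer: 0.002644 W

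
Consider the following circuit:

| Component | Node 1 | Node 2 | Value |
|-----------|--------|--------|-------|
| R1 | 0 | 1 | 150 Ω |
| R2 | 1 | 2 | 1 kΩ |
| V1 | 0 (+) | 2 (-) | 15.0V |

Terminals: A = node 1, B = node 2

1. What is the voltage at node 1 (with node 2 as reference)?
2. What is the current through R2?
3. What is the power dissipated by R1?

Nodal analysis, taking node 2 as the 0 V reference.
Source V1 fixes V_0 = 15 V.
KCL at each unknown node (sum of currents leaving = 0; resistances in Ω):
  Node 1: (V_1 - 15)/150 + (V_1 - 0)/1000 = 0
Collecting terms: 0.007667 × V_1 = 0.1  =>  V_1 = 13.04 V
Part 1:
  Read off the nodal solution: V_1 = 13.04 V
Part 2:
  I_R2 = (V_1 - V_2)/R2 = (13.04 - 0)/1000 = 0.01304 A
  Magnitude: I_R2 = 0.01304 A
Part 3:
  I_R1 = (V_0 - V_1)/R1 = (15 - 13.04)/150 = 0.01304 A
  P_R1 = I_R1² × R1 = (0.01304)² × 150 = 0.02552 W

Final answers:
1. V_1 = 13.04 V
2. I_R2 = 0.01304 A
3. P_R1 = 0.02552 W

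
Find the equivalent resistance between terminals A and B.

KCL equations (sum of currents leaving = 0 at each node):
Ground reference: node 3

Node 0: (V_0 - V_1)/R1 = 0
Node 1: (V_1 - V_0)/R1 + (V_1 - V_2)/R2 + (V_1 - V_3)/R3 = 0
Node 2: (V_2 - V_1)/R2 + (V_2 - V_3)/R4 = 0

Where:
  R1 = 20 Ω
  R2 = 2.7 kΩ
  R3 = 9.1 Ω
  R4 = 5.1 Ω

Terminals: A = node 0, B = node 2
Reduce the network between node 0 (A) and node 2 (B) by series/parallel combination:
  Rs1 = R3 + R4 (series, joined only at node 3) = 9.1 + 5.1 = 14.2 Ω
  Rp1 = R2 ‖ Rs1 (parallel, both between nodes 1 and 2) = 1/(1/2700 + 1/14.2) = 14.13 Ω
  Rs2 = R1 + Rp1 (series, joined only at node 1) = 20 + 14.13 = 34.13 Ω
R_eq = 34.13 Ω

Final answer: 34.13 Ω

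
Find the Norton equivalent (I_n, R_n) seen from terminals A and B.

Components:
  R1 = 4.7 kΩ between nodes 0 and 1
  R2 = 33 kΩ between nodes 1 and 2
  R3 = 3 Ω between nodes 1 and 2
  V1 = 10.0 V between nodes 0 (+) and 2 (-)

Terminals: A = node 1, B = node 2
Find the Thévenin equivalent first; then I_n = V_th/R_th and R_n = R_th.
Step 1 — V_th is the open-circuit voltage V_A - V_B (nothing connected across the terminals).
Nodal analysis, taking node 2 as the 0 V reference.
Source V1 fixes V_0 = 10 V.
KCL at each unknown node (sum of currents leaving = 0; resistances in Ω):
  Node 1: (V_1 - 10)/4700 + (V_1 - 0)/33000 + (V_1 - 0)/3 = 0
Collecting terms: 0.3336 × V_1 = 0.002128  =>  V_1 = 0.006378 V
V_th = V_1 - V_2 = 0.006378 - 0 = 0.006378 V
Step 2 — R_th: zero the source — replace V1 by a short circuit (node 2 merges into node 0) — and find the resistance seen between A (node 1) and B (node 0).
Reduce the network between node 1 (A) and node 0 (B) by series/parallel combination:
  Rp1 = R1 ‖ R2 ‖ R3 (parallel, all between nodes 0 and 1) = 1/(1/4700 + 1/33000 + 1/3) = 2.998 Ω
R_th = 2.998 Ω
I_n = V_th/R_th = 0.006378/2.998 = 0.002128 A, and R_n = R_th = 2.998 Ω

Final answer: I_n = 0.002128 A, R_n = 2.998 Ω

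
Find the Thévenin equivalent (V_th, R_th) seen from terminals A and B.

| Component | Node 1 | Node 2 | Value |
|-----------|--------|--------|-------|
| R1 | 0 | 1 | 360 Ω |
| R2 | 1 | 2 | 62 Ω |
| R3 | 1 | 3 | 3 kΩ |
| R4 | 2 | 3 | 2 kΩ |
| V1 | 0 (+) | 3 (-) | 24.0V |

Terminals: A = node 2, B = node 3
Step 1 — V_th is the open-circuit voltage V_A - V_B (nothing connected across the terminals).
Nodal analysis, taking node 3 as the 0 V reference.
Source V1 fixes V_0 = 24 V.
KCL at each unknown node (sum of currents leaving = 0; resistances in Ω):
  Node 1: (V_1 - 24)/360 + (V_1 - V_2)/62 + (V_1 - 0)/3000 = 0
  Node 2: (V_2 - V_1)/62 + (V_2 - 0)/2000 = 0
Collecting terms (coefficients in siemens):
  0.01924·V_1 - 0.01613·V_2 = 0.06667
  0.01663·V_2 - 0.01613·V_1 = 0
Determinant D = (0.01924)(0.01663) - (-0.01613)(-0.01613) = 0.0000598
V_1 = [(0.06667)(0.01663) - (-0.01613)(0)]/D = 18.54 V
V_2 = [(0.01924)(0) - (0.06667)(-0.01613)]/D = 17.98 V
V_th = V_2 - V_3 = 17.98 - 0 = 17.98 V
Step 2 — R_th: zero the source — replace V1 by a short circuit (node 3 merges into node 0) — and find the resistance seen between A (node 2) and B (node 0).
Reduce the network between node 2 (A) and node 0 (B) by series/parallel combination:
  Rp1 = R1 ‖ R3 (parallel, both between nodes 0 and 1) = 1/(1/360 + 1/3000) = 321.4 Ω
  Rs1 = R2 + Rp1 (series, joined only at node 1) = 62 + 321.4 = 383.4 Ω
  Rp2 = R4 ‖ Rs1 (parallel, both between nodes 0 and 2) = 1/(1/2000 + 1/383.4) = 321.7 Ω
R_th = 321.7 Ω

Final answer: V_th = 17.98 V, R_th = 321.7 Ω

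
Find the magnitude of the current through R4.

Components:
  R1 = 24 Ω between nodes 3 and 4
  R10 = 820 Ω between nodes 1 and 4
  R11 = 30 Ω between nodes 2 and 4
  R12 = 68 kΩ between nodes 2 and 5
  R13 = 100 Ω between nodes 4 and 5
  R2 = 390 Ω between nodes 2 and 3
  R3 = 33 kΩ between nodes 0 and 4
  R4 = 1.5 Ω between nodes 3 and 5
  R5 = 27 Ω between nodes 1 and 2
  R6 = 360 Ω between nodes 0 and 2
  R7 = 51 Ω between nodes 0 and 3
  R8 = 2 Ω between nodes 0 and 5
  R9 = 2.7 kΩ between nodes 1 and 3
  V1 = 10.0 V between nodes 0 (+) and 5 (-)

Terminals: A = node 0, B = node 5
Nodal analysis, taking node 5 as the 0 V reference.
Source V1 fixes V_0 = 10 V.
KCL at each unknown node (sum of currents leaving = 0; resistances in Ω):
  Node 1: (V_1 - V_2)/27 + (V_1 - V_3)/2700 + (V_1 - V_4)/820 = 0
  Node 2: (V_2 - V_3)/390 + (V_2 - V_1)/27 + (V_2 - 10)/360 + (V_2 - V_4)/30 + (V_2 - 0)/68000 = 0
  Node 3: (V_3 - V_4)/24 + (V_3 - V_2)/390 + (V_3 - 0)/1.5 + (V_3 - 10)/51 + (V_3 - V_1)/2700 = 0
  Node 4: (V_4 - V_3)/24 + (V_4 - 10)/33000 + (V_4 - V_1)/820 + (V_4 - V_2)/30 + (V_4 - 0)/100 = 0
Collecting terms (coefficients in siemens):
  0.03863·V_1 - 0.03704·V_2 - 0.0003704·V_3 - 0.00122·V_4 = 0
  0.07573·V_2 - 0.03704·V_1 - 0.002564·V_3 - 0.03333·V_4 = 0.02778
  0.7309·V_3 - 0.0003704·V_1 - 0.002564·V_2 - 0.04167·V_4 = 0.1961
  0.08625·V_4 - 0.00122·V_1 - 0.03333·V_2 - 0.04167·V_3 = 0.000303
Solving these 4 simultaneous equations (Gaussian elimination) gives:
  V_1 = 1.259 V, V_2 = 1.288 V, V_3 = 0.3116 V, V_4 = 0.6696 V
I_R4 = (V_3 - V_5)/R4 = (0.3116 - 0)/1.5 = 0.2077 A
|I_R4| = 0.2077 A

Final answer: |I_R4| = 0.2077 A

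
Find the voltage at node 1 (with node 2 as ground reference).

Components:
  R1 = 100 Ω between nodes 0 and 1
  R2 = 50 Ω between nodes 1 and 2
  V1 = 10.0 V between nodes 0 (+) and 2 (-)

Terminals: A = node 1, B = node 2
Nodal analysis, taking node 2 as the 0 V reference.
Source V1 fixes V_0 = 10 V.
KCL at each unknown node (sum of currents leaving = 0; resistances in Ω):
  Node 1: (V_1 - 10)/100 + (V_1 - 0)/50 = 0
Collecting terms: 0.03 × V_1 = 0.1  =>  V_1 = 3.333 V
The requested potential is V_1 = 3.333 V.

Final answer: V_1 = 3.333 V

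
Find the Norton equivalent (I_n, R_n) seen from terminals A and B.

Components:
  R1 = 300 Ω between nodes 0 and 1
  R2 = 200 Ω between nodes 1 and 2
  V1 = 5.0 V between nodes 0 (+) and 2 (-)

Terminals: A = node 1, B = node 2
Find the Thévenin equivalent first; then I_n = V_th/R_th and R_n = R_th.
Step 1 — V_th is the open-circuit voltage V_A - V_B (nothing connected across the terminals).
Nodal analysis, taking node 2 as the 0 V reference.
Source V1 fixes V_0 = 5 V.
KCL at each unknown node (sum of currents leaving = 0; resistances in Ω):
  Node 1: (V_1 - 5)/300 + (V_1 - 0)/200 = 0
Collecting terms: 0.008333 × V_1 = 0.01667  =>  V_1 = 2 V
V_th = V_1 - V_2 = 2 - 0 = 2 V
Step 2 — R_th: zero the source — replace V1 by a short circuit (node 2 merges into node 0) — and find the resistance seen between A (node 1) and B (node 0).
Reduce the network between node 1 (A) and node 0 (B) by series/parallel combination:
  Rp1 = R1 ‖ R2 (parallel, both between nodes 0 and 1) = 1/(1/300 + 1/200) = 120 Ω
R_th = 120 Ω
I_n = V_th/R_th = 2/120 = 0.01667 A, and R_n = R_th = 120 Ω

Final answer: I_n = 0.01667 A, R_n = 120 Ω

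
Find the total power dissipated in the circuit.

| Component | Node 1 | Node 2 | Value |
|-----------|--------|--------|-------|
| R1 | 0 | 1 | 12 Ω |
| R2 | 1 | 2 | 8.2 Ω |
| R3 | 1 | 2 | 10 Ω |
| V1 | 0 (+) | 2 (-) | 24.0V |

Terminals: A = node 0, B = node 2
Nodal analysis, taking node 2 as the 0 V reference.
Source V1 fixes V_0 = 24 V.
KCL at each unknown node (sum of currents leaving = 0; resistances in Ω):
  Node 1: (V_1 - 24)/12 + (V_1 - 0)/8.2 + (V_1 - 0)/10 = 0
Collecting terms: 0.3053 × V_1 = 2  =>  V_1 = 6.551 V
Power in each resistor, P = (ΔV)²/R:
  P_R1 = (24 - 6.551)²/12 = 25.37 W
  P_R2 = (6.551 - 0)²/8.2 = 5.234 W
  P_R3 = (6.551 - 0)²/10 = 4.292 W
P_total = P_R1 + P_R2 + P_R3 = 34.9 W

Final answer: 34.9 W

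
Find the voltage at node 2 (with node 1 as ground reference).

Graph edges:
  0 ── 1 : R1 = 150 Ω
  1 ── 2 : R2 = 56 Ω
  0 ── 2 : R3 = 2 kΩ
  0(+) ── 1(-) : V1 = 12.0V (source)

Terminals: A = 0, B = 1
Nodal analysis, taking node 1 as the 0 V reference.
Source V1 fixes V_0 = 12 V.
KCL at each unknown node (sum of currents leaving = 0; resistances in Ω):
  Node 2: (V_2 - 0)/56 + (V_2 - 12)/2000 = 0
Collecting terms: 0.01836 × V_2 = 0.006  =>  V_2 = 0.3268 V
The requested potential is V_2 = 0.3268 V.

Final answer: V_2 = 0.3268 V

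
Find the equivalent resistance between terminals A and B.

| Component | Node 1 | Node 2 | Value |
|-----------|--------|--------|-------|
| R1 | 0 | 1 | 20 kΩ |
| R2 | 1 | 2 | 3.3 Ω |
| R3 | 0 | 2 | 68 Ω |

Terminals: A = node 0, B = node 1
Reduce the network between node 0 (A) and node 1 (B) by series/parallel combination:
  Rs1 = R3 + R2 (series, joined only at node 2) = 68 + 3.3 = 71.3 Ω
  Rp1 = R1 ‖ Rs1 (parallel, both between nodes 0 and 1) = 1/(1/20000 + 1/71.3) = 71.05 Ω
R_eq = 71.05 Ω

Final answer: 71.05 Ω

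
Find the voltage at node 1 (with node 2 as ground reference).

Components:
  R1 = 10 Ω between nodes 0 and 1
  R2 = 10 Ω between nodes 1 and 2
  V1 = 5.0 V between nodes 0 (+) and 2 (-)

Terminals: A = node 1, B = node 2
Nodal analysis, taking node 2 as the 0 V reference.
Source V1 fixes V_0 = 5 V.
KCL at each unknown node (sum of currents leaving = 0; resistances in Ω):
  Node 1: (V_1 - 5)/10 + (V_1 - 0)/10 = 0
Collecting terms: 0.2 × V_1 = 0.5  =>  V_1 = 2.5 V
The requested potential is V_1 = 2.5 V.

Final answer: V_1 = 2.5 V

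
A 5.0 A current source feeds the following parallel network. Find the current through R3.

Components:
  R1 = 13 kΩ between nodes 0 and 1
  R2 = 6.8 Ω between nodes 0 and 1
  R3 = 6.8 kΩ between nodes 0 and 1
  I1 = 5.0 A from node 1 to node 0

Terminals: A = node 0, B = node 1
All resistors sit directly between nodes 0 and 1, so they are in parallel and share one voltage V; the full source current 5 A splits among them.
1/R_par = 1/13000 + 1/6.8 + 1/6800 = 0.1473 S  =>  R_par = 6.79 Ω
V = I × R_par = 5 × 6.79 = 33.95 V
I_R3 = V/R3 = 33.95/6800 = 0.004992 A

Final answer: 0.004992 A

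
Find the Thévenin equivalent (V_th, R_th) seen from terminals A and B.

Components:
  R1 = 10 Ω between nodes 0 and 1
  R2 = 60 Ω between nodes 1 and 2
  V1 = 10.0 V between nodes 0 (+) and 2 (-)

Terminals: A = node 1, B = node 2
Step 1 — V_th is the open-circuit voltage V_A - V_B (nothing connected across the terminals).
Nodal analysis, taking node 2 as the 0 V reference.
Source V1 fixes V_0 = 10 V.
KCL at each unknown node (sum of currents leaving = 0; resistances in Ω):
  Node 1: (V_1 - 10)/10 + (V_1 - 0)/60 = 0
Collecting terms: 0.1167 × V_1 = 1  =>  V_1 = 8.571 V
V_th = V_1 - V_2 = 8.571 - 0 = 8.571 V
Step 2 — R_th: zero the source — replace V1 by a short circuit (node 2 merges into node 0) — and find the resistance seen between A (node 1) and B (node 0).
Reduce the network between node 1 (A) and node 0 (B) by series/parallel combination:
  Rp1 = R1 ‖ R2 (parallel, both between nodes 0 and 1) = 1/(1/10 + 1/60) = 8.571 Ω
R_th = 8.571 Ω

Final answer: V_th = 8.571 V, R_th = 8.571 Ω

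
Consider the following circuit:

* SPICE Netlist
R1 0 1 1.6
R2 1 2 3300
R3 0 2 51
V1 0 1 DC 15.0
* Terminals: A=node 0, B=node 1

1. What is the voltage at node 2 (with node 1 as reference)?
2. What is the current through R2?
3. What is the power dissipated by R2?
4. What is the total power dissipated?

Nodal analysis, taking node 1 as the 0 V reference.
Source V1 fixes V_0 = 15 V.
KCL at each unknown node (sum of currents leaving = 0; resistances in Ω):
  Node 2: (V_2 - 0)/3300 + (V_2 - 15)/51 = 0
Collecting terms: 0.01991 × V_2 = 0.2941  =>  V_2 = 14.77 V
Part 1:
  Read off the nodal solution: V_2 = 14.77 V
Part 2:
  I_R2 = (V_1 - V_2)/R2 = (0 - 14.77)/3300 = -0.004476 A
  Magnitude: I_R2 = 0.004476 A
Part 3:
  I_R2 = (V_1 - V_2)/R2 = (0 - 14.77)/3300 = -0.004476 A
  P_R2 = I_R2² × R2 = (-0.004476)² × 3300 = 0.06612 W
Part 4:
  Power in each resistor, P = (ΔV)²/R:
    P_R1 = (15 - 0)²/1.6 = 140.6 W
    P_R2 = (0 - 14.77)²/3300 = 0.06612 W
    P_R3 = (15 - 14.77)²/51 = 0.001022 W
  P_total = P_R1 + P_R2 + P_R3 = 140.7 W

Final answers:
1. V_2 = 14.77 V
2. I_R2 = 0.004476 A
3. P_R2 = 0.06612 W
4. P_total = 140.7 W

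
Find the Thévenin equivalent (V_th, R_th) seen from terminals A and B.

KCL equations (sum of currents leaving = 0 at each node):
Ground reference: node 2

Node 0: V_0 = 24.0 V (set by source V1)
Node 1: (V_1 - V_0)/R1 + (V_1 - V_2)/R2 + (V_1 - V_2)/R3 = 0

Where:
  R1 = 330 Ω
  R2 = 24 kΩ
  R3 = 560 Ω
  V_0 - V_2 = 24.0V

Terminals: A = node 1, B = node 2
Step 1 — V_th is the open-circuit voltage V_A - V_B (nothing connected across the terminals).
Nodal analysis, taking node 2 as the 0 V reference.
Source V1 fixes V_0 = 24 V.
KCL at each unknown node (sum of currents leaving = 0; resistances in Ω):
  Node 1: (V_1 - 24)/330 + (V_1 - 0)/24000 + (V_1 - 0)/560 = 0
Collecting terms: 0.004858 × V_1 = 0.07273  =>  V_1 = 14.97 V
V_th = V_1 - V_2 = 14.97 - 0 = 14.97 V
Step 2 — R_th: zero the source — replace V1 by a short circuit (node 2 merges into node 0) — and find the resistance seen between A (node 1) and B (node 0).
Reduce the network between node 1 (A) and node 0 (B) by series/parallel combination:
  Rp1 = R1 ‖ R2 ‖ R3 (parallel, all between nodes 0 and 1) = 1/(1/330 + 1/24000 + 1/560) = 205.9 Ω
R_th = 205.9 Ω

Final answer: V_th = 14.97 V, R_th = 205.9 Ω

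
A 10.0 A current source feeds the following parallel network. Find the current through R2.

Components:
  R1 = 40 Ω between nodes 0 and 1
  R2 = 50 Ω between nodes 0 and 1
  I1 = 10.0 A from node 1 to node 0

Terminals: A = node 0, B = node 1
All resistors sit directly between nodes 0 and 1, so they are in parallel and share one voltage V; the full source current 10 A splits among them.
1/R_par = 1/40 + 1/50 = 0.045 S  =>  R_par = 22.22 Ω
V = I × R_par = 10 × 22.22 = 222.2 V
I_R2 = V/R2 = 222.2/50 = 4.444 A

Final answer: 4.444 A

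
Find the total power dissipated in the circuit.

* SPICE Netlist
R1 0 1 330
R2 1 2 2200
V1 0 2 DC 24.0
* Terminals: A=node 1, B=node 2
Nodal analysis, taking node 2 as the 0 V reference.
Source V1 fixes V_0 = 24 V.
KCL at each unknown node (sum of currents leaving = 0; resistances in Ω):
  Node 1: (V_1 - 24)/330 + (V_1 - 0)/2200 = 0
Collecting terms: 0.003485 × V_1 = 0.07273  =>  V_1 = 20.87 V
Power in each resistor, P = (ΔV)²/R:
  P_R1 = (24 - 20.87)²/330 = 0.0297 W
  P_R2 = (20.87 - 0)²/2200 = 0.198 W
P_total = P_R1 + P_R2 = 0.2277 W

Final answer: 0.2277 W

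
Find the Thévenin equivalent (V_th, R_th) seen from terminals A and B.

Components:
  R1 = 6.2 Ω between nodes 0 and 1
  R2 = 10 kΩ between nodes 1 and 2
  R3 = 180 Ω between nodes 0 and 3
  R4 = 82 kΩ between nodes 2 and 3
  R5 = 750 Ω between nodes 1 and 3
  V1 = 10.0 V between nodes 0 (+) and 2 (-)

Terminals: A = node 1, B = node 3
Step 1 — V_th is the open-circuit voltage V_A - V_B (nothing connected across the terminals).
Nodal analysis, taking node 2 as the 0 V reference.
Source V1 fixes V_0 = 10 V.
KCL at each unknown node (sum of currents leaving = 0; resistances in Ω):
  Node 1: (V_1 - 10)/6.2 + (V_1 - 0)/10000 + (V_1 - V_3)/750 = 0
  Node 3: (V_3 - 10)/180 + (V_3 - 0)/82000 + (V_3 - V_1)/750 = 0
Collecting terms (coefficients in siemens):
  0.1627·V_1 - 0.001333·V_3 = 1.613
  0.006901·V_3 - 0.001333·V_1 = 0.05556
Determinant D = (0.1627)(0.006901) - (-0.001333)(-0.001333) = 0.001121
V_1 = [(1.613)(0.006901) - (-0.001333)(0.05556)]/D = 9.994 V
V_3 = [(0.1627)(0.05556) - (1.613)(-0.001333)]/D = 9.981 V
V_th = V_1 - V_3 = 9.994 - 9.981 = 0.01259 V
Step 2 — R_th: zero the source — replace V1 by a short circuit (node 2 merges into node 0) — and find the resistance seen between A (node 1) and B (node 3).
Reduce the network between node 1 (A) and node 3 (B) by series/parallel combination:
  Rp1 = R1 ‖ R2 (parallel, both between nodes 0 and 1) = 1/(1/6.2 + 1/10000) = 6.196 Ω
  Rp2 = R3 ‖ R4 (parallel, both between nodes 0 and 3) = 1/(1/180 + 1/82000) = 179.6 Ω
  Rs1 = Rp1 + Rp2 (series, joined only at node 0) = 6.196 + 179.6 = 185.8 Ω
  Rp3 = R5 ‖ Rs1 (parallel, both between nodes 1 and 3) = 1/(1/750 + 1/185.8) = 148.9 Ω
R_th = 148.9 Ω

Final answer: V_th = 0.01259 V, R_th = 148.9 Ω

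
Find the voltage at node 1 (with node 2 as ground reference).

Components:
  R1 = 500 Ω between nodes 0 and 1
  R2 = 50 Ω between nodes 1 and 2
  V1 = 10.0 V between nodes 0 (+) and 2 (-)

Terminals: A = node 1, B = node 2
Nodal analysis, taking node 2 as the 0 V reference.
Source V1 fixes V_0 = 10 V.
KCL at each unknown node (sum of currents leaving = 0; resistances in Ω):
  Node 1: (V_1 - 10)/500 + (V_1 - 0)/50 = 0
Collecting terms: 0.022 × V_1 = 0.02  =>  V_1 = 0.9091 V
The requested potential is V_1 = 0.9091 V.

Final answer: V_1 = 0.9091 V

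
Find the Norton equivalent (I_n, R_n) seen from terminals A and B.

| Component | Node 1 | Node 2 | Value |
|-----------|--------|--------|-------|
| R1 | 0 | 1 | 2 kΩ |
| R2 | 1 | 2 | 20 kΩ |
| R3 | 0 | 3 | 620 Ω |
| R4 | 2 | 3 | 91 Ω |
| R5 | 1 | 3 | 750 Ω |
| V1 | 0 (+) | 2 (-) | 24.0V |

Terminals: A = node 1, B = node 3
Find the Thévenin equivalent first; then I_n = V_th/R_th and R_n = R_th.
Step 1 — V_th is the open-circuit voltage V_A - V_B (nothing connected across the terminals).
Nodal analysis, taking node 2 as the 0 V reference.
Source V1 fixes V_0 = 24 V.
KCL at each unknown node (sum of currents leaving = 0; resistances in Ω):
  Node 1: (V_1 - 24)/2000 + (V_1 - 0)/20000 + (V_1 - V_3)/750 = 0
  Node 3: (V_3 - 24)/620 + (V_3 - 0)/91 + (V_3 - V_1)/750 = 0
Collecting terms (coefficients in siemens):
  0.001883·V_1 - 0.001333·V_3 = 0.012
  0.01394·V_3 - 0.001333·V_1 = 0.03871
Determinant D = (0.001883)(0.01394) - (-0.001333)(-0.001333) = 0.00002447
V_1 = [(0.012)(0.01394) - (-0.001333)(0.03871)]/D = 8.944 V
V_3 = [(0.001883)(0.03871) - (0.012)(-0.001333)]/D = 3.634 V
V_th = V_1 - V_3 = 8.944 - 3.634 = 5.311 V
Step 2 — R_th: zero the source — replace V1 by a short circuit (node 2 merges into node 0) — and find the resistance seen between A (node 1) and B (node 3).
Reduce the network between node 1 (A) and node 3 (B) by series/parallel combination:
  Rp1 = R1 ‖ R2 (parallel, both between nodes 0 and 1) = 1/(1/2000 + 1/20000) = 1818 Ω
  Rp2 = R3 ‖ R4 (parallel, both between nodes 0 and 3) = 1/(1/620 + 1/91) = 79.35 Ω
  Rs1 = Rp1 + Rp2 (series, joined only at node 0) = 1818 + 79.35 = 1898 Ω
  Rp3 = R5 ‖ Rs1 (parallel, both between nodes 1 and 3) = 1/(1/750 + 1/1898) = 537.5 Ω
R_th = 537.5 Ω
I_n = V_th/R_th = 5.311/537.5 = 0.009879 A, and R_n = R_th = 537.5 Ω

Final answer: I_n = 0.009879 A, R_n = 537.5 Ω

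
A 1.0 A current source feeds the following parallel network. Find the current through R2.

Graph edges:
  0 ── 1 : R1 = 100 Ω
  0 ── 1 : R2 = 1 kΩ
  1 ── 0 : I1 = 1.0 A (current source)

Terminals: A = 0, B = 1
All resistors sit directly between nodes 0 and 1, so they are in parallel and share one voltage V; the full source current 1 A splits among them.
1/R_par = 1/100 + 1/1000 = 0.011 S  =>  R_par = 90.91 Ω
V = I × R_par = 1 × 90.91 = 90.91 V
I_R2 = V/R2 = 90.91/1000 = 0.09091 A

Final answer: 0.09091 A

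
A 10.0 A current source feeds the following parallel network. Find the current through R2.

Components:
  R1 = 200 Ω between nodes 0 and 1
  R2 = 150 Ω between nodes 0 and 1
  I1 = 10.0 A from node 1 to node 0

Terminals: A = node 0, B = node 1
All resistors sit directly between nodes 0 and 1, so they are in parallel and share one voltage V; the full source current 10 A splits among them.
1/R_par = 1/200 + 1/150 = 0.01167 S  =>  R_par = 85.71 Ω
V = I × R_par = 10 × 85.71 = 857.1 V
I_R2 = V/R2 = 857.1/150 = 5.714 A

Final answer: 5.714 A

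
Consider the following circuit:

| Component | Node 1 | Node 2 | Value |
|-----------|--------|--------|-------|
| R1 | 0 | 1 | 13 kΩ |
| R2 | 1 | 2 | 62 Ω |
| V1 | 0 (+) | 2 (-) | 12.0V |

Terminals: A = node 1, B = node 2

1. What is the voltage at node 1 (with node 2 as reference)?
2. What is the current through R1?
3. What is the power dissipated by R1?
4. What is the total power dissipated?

Nodal analysis, taking node 2 as the 0 V reference.
Source V1 fixes V_0 = 12 V.
KCL at each unknown node (sum of currents leaving = 0; resistances in Ω):
  Node 1: (V_1 - 12)/13000 + (V_1 - 0)/62 = 0
Collecting terms: 0.01621 × V_1 = 0.0009231  =>  V_1 = 0.05696 V
Part 1:
  Read off the nodal solution: V_1 = 0.05696 V
Part 2:
  I_R1 = (V_0 - V_1)/R1 = (12 - 0.05696)/13000 = 0.0009187 A
  Magnitude: I_R1 = 0.0009187 A
Part 3:
  I_R1 = (V_0 - V_1)/R1 = (12 - 0.05696)/13000 = 0.0009187 A
  P_R1 = I_R1² × R1 = (0.0009187)² × 13000 = 0.01097 W
Part 4:
  Power in each resistor, P = (ΔV)²/R:
    P_R1 = (12 - 0.05696)²/13000 = 0.01097 W
    P_R2 = (0.05696 - 0)²/62 = 0.00005233 W
  P_total = P_R1 + P_R2 = 0.01102 W

Final answers:
1. V_1 = 0.05696 V
2. I_R1 = 0.0009187 A
3. P_R1 = 0.01097 W
4. P_total = 0.01102 W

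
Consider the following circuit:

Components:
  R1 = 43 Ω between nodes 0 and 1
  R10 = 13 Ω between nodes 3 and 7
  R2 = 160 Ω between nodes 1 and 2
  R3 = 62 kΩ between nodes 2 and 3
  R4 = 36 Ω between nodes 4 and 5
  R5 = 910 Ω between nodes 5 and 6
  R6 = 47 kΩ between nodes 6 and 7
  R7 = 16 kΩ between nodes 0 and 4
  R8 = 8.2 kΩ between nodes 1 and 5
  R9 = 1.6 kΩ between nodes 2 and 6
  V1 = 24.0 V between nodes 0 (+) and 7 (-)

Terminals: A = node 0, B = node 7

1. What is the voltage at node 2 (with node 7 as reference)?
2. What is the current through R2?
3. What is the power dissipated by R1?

Nodal analysis, taking node 7 as the 0 V reference.
Source V1 fixes V_0 = 24 V.
KCL at each unknown node (sum of currents leaving = 0; resistances in Ω):
  Node 1: (V_1 - 24)/43 + (V_1 - V_2)/160 + (V_1 - V_5)/8200 = 0
  Node 2: (V_2 - V_1)/160 + (V_2 - V_3)/62000 + (V_2 - V_6)/1600 = 0
  Node 3: (V_3 - V_2)/62000 + (V_3 - 0)/13 = 0
  Node 4: (V_4 - V_5)/36 + (V_4 - 24)/16000 = 0
  Node 5: (V_5 - V_4)/36 + (V_5 - V_6)/910 + (V_5 - V_1)/8200 = 0
  Node 6: (V_6 - V_5)/910 + (V_6 - 0)/47000 + (V_6 - V_2)/1600 = 0
Collecting terms (coefficients in siemens):
  0.02963·V_1 - 0.00625·V_2 - 0.000122·V_5 = 0.5581
  0.006891·V_2 - 0.00625·V_1 - 0.00001613·V_3 - 0.000625·V_6 = 0
  0.07694·V_3 - 0.00001613·V_2 = 0
  0.02784·V_4 - 0.02778·V_5 = 0.0015
  0.029·V_5 - 0.000122·V_1 - 0.02778·V_4 - 0.001099·V_6 = 0
  0.001745·V_6 - 0.000625·V_2 - 0.001099·V_5 = 0
Solving these 6 simultaneous equations (Gaussian elimination) gives:
  V_1 = 23.96 V, V_2 = 23.84 V, V_3 = 0.004998 V, V_4 = 23.35 V
  V_5 = 23.34 V, V_6 = 23.24 V
Part 1:
  Read off the nodal solution: V_2 = 23.84 V
Part 2:
  I_R2 = (V_1 - V_2)/R2 = (23.96 - 23.84)/160 = 0.0007623 A
  Magnitude: I_R2 = 0.0007623 A
Part 3:
  I_R1 = (V_0 - V_1)/R1 = (24 - 23.96)/43 = 0.0008379 A
  P_R1 = I_R1² × R1 = (0.0008379)² × 43 = 0.00003019 W

Final answers:
1. V_2 = 23.84 V
2. I_R2 = 0.0007623 A
3. P_R1 = 3.019e-05 W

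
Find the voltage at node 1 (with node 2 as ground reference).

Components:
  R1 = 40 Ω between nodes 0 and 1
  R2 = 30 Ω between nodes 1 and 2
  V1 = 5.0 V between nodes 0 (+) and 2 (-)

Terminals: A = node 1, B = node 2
Nodal analysis, taking node 2 as the 0 V reference.
Source V1 fixes V_0 = 5 V.
KCL at each unknown node (sum of currents leaving = 0; resistances in Ω):
  Node 1: (V_1 - 5)/40 + (V_1 - 0)/30 = 0
Collecting terms: 0.05833 × V_1 = 0.125  =>  V_1 = 2.143 V
The requested potential is V_1 = 2.143 V.

Final answer: V_1 = 2.143 V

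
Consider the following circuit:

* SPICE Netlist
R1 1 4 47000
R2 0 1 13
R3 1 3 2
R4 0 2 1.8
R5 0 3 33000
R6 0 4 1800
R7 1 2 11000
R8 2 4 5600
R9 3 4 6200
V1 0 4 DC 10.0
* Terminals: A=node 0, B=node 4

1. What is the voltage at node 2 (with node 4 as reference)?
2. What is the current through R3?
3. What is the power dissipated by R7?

Nodal analysis, taking node 4 as the 0 V reference.
Source V1 fixes V_0 = 10 V.
KCL at each unknown node (sum of currents leaving = 0; resistances in Ω):
  Node 1: (V_1 - 0)/47000 + (V_1 - 10)/13 + (V_1 - V_3)/2 + (V_1 - V_2)/11000 = 0
  Node 2: (V_2 - 10)/1.8 + (V_2 - V_1)/11000 + (V_2 - 0)/5600 = 0
  Node 3: (V_3 - V_1)/2 + (V_3 - 10)/33000 + (V_3 - 0)/6200 = 0
Collecting terms (coefficients in siemens):
  0.577·V_1 - 0.00009091·V_2 - 0.5·V_3 = 0.7692
  0.5558·V_2 - 0.00009091·V_1 = 5.556
  0.5002·V_3 - 0.5·V_1 = 0.000303
Solving these 3 simultaneous equations (Gaussian elimination) gives:
  V_1 = 9.976 V, V_2 = 9.997 V, V_3 = 9.973 V
Part 1:
  Read off the nodal solution: V_2 = 9.997 V
Part 2:
  I_R3 = (V_1 - V_3)/R3 = (9.976 - 9.973)/2 = 0.001608 A
  Magnitude: I_R3 = 0.001608 A
Part 3:
  I_R7 = (V_1 - V_2)/R7 = (9.976 - 9.997)/11000 = -0.000001856 A
  P_R7 = I_R7² × R7 = (-0.000001856)² × 11000 = 0.00000003791 W

Final answers:
1. V_2 = 9.997 V
2. I_R3 = 0.001608 A
3. P_R7 = 3.791e-08 W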